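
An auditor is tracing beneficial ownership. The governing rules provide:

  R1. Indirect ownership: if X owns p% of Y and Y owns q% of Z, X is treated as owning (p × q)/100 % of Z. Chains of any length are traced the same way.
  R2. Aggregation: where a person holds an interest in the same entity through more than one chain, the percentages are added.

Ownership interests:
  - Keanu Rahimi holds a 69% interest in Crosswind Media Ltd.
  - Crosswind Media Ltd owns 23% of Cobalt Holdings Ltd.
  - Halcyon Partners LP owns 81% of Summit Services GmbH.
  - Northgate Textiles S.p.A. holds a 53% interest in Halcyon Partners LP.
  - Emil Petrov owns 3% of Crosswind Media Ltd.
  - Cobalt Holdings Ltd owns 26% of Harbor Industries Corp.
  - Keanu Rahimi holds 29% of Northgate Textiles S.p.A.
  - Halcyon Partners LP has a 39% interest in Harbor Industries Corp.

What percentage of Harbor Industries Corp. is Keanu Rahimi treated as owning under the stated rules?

Chain via Northgate Textiles S.p.A. → Halcyon Partners LP (R1): 29% × 53% × 39% = 5.9943% of Harbor Industries Corp.
Chain via Crosswind Media Ltd → Cobalt Holdings Ltd (R1): 69% × 23% × 26% = 4.1262% of Harbor Industries Corp.
Aggregating (R2): 5.9943% + 4.1262% = 10.1205%.

10.1205%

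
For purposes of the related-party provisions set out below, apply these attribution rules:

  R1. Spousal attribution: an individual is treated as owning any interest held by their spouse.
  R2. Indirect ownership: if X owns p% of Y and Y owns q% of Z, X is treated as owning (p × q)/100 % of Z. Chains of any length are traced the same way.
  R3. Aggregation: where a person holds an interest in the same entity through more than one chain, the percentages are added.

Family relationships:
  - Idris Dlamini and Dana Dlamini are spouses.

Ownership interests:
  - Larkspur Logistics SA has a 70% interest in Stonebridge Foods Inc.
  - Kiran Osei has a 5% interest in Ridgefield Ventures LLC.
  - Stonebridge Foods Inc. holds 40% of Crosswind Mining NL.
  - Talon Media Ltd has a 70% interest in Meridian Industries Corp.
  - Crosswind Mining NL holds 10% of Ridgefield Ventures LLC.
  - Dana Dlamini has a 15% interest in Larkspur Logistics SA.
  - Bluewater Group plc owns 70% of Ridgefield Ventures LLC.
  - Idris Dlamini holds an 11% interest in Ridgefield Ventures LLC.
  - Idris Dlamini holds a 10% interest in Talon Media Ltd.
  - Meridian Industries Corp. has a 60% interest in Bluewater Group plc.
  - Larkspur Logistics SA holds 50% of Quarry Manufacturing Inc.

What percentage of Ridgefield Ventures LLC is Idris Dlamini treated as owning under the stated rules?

By spousal attribution (R1), Idris Dlamini is treated as owning Dana Dlamini's 15% interest in Larkspur Logistics SA.
Chain via Talon Media Ltd → Meridian Industries Corp. → Bluewater Group plc (R2): 10% × 70% × 60% × 70% = 2.94% of Ridgefield Ventures LLC.
Direct interest in Ridgefield Ventures LLC: 11%.
Chain via Larkspur Logistics SA → Stonebridge Foods Inc. → Crosswind Mining NL (R2): 15% × 70% × 40% × 10% = 0.42% of Ridgefield Ventures LLC.
Aggregating (R3): 2.94% + 11% + 0.42% = 14.36%.

14.36%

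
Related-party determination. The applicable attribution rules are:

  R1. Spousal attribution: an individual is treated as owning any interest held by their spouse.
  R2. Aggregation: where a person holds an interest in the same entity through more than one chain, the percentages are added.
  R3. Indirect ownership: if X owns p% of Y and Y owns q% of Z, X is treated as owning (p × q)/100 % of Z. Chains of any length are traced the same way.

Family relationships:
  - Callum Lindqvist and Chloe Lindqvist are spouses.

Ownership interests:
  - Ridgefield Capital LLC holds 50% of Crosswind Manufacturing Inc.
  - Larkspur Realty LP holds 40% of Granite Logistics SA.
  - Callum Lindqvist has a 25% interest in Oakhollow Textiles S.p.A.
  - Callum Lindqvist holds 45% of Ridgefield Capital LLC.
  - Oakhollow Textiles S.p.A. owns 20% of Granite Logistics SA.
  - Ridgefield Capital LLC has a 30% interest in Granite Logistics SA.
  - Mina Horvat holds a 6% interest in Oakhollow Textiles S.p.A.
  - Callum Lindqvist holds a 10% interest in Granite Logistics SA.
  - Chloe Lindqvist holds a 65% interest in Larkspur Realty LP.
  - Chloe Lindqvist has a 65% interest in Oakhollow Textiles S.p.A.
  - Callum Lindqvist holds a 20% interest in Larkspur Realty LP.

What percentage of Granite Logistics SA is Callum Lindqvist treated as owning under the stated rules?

75.5%

By spousal attribution (R1), Callum Lindqvist is treated as also owning Chloe Lindqvist's interest in Larkspur Realty LP, giving 20% + 65% = 85%.
By spousal attribution (R1), Callum Lindqvist is treated as also owning Chloe Lindqvist's interest in Oakhollow Textiles S.p.A, giving 25% + 65% = 90%.
Chain via Larkspur Realty LP (R3): 85% × 40% = 34% of Granite Logistics SA.
Chain via Oakhollow Textiles S.p.A. (R3): 90% × 20% = 18% of Granite Logistics SA.
Chain via Ridgefield Capital LLC (R3): 45% × 30% = 13.5% of Granite Logistics SA.
Direct interest in Granite Logistics SA: 10%.
Aggregating (R2): 34% + 18% + 13.5% + 10% = 75.5%.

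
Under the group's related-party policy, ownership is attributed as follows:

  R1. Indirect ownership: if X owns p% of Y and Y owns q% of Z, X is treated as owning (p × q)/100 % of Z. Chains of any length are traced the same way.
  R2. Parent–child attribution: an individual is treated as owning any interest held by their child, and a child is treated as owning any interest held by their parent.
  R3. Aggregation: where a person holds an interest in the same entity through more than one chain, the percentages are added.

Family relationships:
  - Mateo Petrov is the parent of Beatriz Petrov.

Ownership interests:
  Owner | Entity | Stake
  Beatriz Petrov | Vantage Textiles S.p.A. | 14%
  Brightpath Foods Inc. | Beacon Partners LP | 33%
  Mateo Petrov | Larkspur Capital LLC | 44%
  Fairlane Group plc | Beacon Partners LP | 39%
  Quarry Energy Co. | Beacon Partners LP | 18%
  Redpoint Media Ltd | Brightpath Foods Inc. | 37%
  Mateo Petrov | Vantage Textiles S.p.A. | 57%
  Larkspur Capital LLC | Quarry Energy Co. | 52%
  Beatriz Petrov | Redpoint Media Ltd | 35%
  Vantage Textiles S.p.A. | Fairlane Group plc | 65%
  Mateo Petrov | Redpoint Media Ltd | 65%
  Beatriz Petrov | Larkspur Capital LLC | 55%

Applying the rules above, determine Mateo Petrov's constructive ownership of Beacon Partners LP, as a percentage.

39.4749%

By parent–child attribution (R2), Mateo Petrov is treated as also owning Beatriz Petrov's interest in Vantage Textiles S.p.A, giving 57% + 14% = 71%.
By parent–child attribution (R2), Mateo Petrov is treated as also owning Beatriz Petrov's interest in Larkspur Capital LLC, giving 44% + 55% = 99%.
By parent–child attribution (R2), Mateo Petrov is treated as also owning Beatriz Petrov's interest in Redpoint Media Ltd, giving 65% + 35% = 100%.
Chain via Vantage Textiles S.p.A. → Fairlane Group plc (R1): 71% × 65% × 39% = 17.9985% of Beacon Partners LP.
Chain via Larkspur Capital LLC → Quarry Energy Co. (R1): 99% × 52% × 18% = 9.2664% of Beacon Partners LP.
Chain via Redpoint Media Ltd → Brightpath Foods Inc. (R1): 100% × 37% × 33% = 12.21% of Beacon Partners LP.
Aggregating (R3): 17.9985% + 9.2664% + 12.21% = 39.4749%.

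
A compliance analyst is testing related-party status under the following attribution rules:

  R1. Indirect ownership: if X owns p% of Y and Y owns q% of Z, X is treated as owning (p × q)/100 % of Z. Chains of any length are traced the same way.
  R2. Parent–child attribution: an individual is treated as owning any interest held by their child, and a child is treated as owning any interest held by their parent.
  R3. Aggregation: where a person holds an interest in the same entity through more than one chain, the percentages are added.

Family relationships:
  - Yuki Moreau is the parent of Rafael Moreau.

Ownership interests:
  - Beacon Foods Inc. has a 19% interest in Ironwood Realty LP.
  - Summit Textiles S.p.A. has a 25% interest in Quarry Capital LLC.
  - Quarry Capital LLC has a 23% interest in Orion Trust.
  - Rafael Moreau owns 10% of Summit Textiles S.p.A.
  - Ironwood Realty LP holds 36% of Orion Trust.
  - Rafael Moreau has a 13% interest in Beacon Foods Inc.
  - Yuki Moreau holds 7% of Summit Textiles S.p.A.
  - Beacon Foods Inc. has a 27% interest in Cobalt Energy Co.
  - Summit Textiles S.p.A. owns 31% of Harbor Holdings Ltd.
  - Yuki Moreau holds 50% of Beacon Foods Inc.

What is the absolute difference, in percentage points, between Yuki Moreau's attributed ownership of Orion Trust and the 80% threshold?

By parent–child attribution (R2), Yuki Moreau is treated as also owning Rafael Moreau's interest in Summit Textiles S.p.A, giving 7% + 10% = 17%.
By parent–child attribution (R2), Yuki Moreau is treated as also owning Rafael Moreau's interest in Beacon Foods Inc, giving 50% + 13% = 63%.
Chain via Summit Textiles S.p.A. → Quarry Capital LLC (R1): 17% × 25% × 23% = 0.9775% of Orion Trust.
Chain via Beacon Foods Inc. → Ironwood Realty LP (R1): 63% × 19% × 36% = 4.3092% of Orion Trust.
Aggregating (R3): 0.9775% + 4.3092% = 5.2867%.
5.2867% falls short of the 80% threshold by 74.7133 percentage points.

74.7133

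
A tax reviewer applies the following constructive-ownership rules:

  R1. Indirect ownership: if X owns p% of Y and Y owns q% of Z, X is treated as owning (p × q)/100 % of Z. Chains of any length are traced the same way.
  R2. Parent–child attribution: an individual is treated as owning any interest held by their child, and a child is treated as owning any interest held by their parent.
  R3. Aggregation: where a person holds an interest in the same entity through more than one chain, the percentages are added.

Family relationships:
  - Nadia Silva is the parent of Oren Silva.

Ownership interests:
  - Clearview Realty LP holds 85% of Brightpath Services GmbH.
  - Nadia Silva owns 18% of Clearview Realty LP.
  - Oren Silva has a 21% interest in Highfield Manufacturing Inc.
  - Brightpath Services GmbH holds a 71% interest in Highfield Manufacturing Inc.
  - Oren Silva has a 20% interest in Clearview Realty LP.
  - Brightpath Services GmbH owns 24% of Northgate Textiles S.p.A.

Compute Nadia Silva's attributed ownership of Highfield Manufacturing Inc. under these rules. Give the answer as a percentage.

43.933%

By parent–child attribution (R2), Nadia Silva is treated as also owning Oren Silva's interest in Clearview Realty LP, giving 18% + 20% = 38%.
By parent–child attribution (R2), Nadia Silva is treated as owning Oren Silva's 21% interest in Highfield Manufacturing Inc.
Chain via Clearview Realty LP → Brightpath Services GmbH (R1): 38% × 85% × 71% = 22.933% of Highfield Manufacturing Inc.
Direct interest in Highfield Manufacturing Inc: 21%.
Aggregating (R3): 22.933% + 21% = 43.933%.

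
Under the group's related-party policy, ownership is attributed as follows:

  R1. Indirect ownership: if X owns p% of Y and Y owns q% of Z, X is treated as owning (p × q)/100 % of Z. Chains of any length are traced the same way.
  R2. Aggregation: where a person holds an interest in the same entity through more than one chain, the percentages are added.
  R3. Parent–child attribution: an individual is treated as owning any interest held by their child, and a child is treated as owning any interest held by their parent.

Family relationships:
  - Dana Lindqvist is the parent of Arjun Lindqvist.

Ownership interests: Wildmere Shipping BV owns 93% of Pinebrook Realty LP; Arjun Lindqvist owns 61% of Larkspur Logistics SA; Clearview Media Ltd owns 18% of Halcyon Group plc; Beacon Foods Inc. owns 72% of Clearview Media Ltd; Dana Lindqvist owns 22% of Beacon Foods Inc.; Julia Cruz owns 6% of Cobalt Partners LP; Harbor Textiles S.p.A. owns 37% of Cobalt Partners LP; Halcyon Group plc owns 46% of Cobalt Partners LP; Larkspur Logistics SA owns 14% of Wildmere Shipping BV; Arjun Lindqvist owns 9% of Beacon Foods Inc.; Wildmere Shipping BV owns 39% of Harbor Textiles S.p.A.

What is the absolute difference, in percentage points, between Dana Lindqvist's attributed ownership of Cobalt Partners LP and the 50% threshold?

By parent–child attribution (R3), Dana Lindqvist is treated as also owning Arjun Lindqvist's interest in Beacon Foods Inc, giving 22% + 9% = 31%.
By parent–child attribution (R3), Dana Lindqvist is treated as owning Arjun Lindqvist's 61% interest in Larkspur Logistics SA.
Chain via Beacon Foods Inc. → Clearview Media Ltd → Halcyon Group plc (R1): 31% × 72% × 18% × 46% = 1.848096% of Cobalt Partners LP.
Chain via Larkspur Logistics SA → Wildmere Shipping BV → Harbor Textiles S.p.A. (R1): 61% × 14% × 39% × 37% = 1.232322% of Cobalt Partners LP.
Aggregating (R2): 1.848096% + 1.232322% = 3.080418%.
3.080418% falls short of the 50% threshold by 46.919582 percentage points.

46.919582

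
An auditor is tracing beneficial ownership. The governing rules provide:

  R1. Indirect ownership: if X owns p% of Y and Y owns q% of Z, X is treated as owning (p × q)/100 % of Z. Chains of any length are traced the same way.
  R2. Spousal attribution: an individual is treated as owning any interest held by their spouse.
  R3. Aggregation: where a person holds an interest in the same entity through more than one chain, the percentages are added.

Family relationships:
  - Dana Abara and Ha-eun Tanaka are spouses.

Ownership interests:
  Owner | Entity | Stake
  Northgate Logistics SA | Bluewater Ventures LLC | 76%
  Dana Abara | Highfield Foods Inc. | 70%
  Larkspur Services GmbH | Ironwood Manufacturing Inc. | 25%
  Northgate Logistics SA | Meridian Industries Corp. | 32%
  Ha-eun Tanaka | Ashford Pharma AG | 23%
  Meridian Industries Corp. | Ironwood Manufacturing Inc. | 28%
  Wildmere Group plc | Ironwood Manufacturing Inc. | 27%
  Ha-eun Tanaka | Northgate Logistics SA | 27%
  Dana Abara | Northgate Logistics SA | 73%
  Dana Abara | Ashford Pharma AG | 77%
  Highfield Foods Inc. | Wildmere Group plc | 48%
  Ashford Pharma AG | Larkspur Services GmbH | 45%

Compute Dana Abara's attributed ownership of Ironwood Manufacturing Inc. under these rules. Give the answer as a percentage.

By spousal attribution (R2), Dana Abara is treated as also owning Ha-eun Tanaka's interest in Northgate Logistics SA, giving 73% + 27% = 100%.
By spousal attribution (R2), Dana Abara is treated as also owning Ha-eun Tanaka's interest in Ashford Pharma AG, giving 77% + 23% = 100%.
Chain via Highfield Foods Inc. → Wildmere Group plc (R1): 70% × 48% × 27% = 9.072% of Ironwood Manufacturing Inc.
Chain via Northgate Logistics SA → Meridian Industries Corp. (R1): 100% × 32% × 28% = 8.96% of Ironwood Manufacturing Inc.
Chain via Ashford Pharma AG → Larkspur Services GmbH (R1): 100% × 45% × 25% = 11.25% of Ironwood Manufacturing Inc.
Aggregating (R3): 9.072% + 8.96% + 11.25% = 29.282%.

29.282%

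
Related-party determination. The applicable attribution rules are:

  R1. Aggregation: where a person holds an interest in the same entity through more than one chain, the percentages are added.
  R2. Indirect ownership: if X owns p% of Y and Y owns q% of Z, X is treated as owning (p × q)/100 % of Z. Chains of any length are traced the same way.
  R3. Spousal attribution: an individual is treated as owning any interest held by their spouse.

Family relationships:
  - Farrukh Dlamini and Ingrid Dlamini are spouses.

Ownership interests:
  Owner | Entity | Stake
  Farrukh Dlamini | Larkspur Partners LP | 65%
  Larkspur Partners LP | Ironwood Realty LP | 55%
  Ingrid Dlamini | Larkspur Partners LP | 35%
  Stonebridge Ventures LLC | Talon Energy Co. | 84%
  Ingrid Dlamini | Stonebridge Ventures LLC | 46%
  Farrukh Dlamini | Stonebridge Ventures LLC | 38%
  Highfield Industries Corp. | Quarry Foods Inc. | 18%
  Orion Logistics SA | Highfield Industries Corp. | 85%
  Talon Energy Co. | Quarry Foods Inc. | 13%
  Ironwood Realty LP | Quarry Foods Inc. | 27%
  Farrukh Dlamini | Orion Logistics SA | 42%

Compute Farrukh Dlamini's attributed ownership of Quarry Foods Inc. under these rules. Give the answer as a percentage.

By spousal attribution (R3), Farrukh Dlamini is treated as also owning Ingrid Dlamini's interest in Stonebridge Ventures LLC, giving 38% + 46% = 84%.
By spousal attribution (R3), Farrukh Dlamini is treated as also owning Ingrid Dlamini's interest in Larkspur Partners LP, giving 65% + 35% = 100%.
Chain via Orion Logistics SA → Highfield Industries Corp. (R2): 42% × 85% × 18% = 6.426% of Quarry Foods Inc.
Chain via Stonebridge Ventures LLC → Talon Energy Co. (R2): 84% × 84% × 13% = 9.1728% of Quarry Foods Inc.
Chain via Larkspur Partners LP → Ironwood Realty LP (R2): 100% × 55% × 27% = 14.85% of Quarry Foods Inc.
Aggregating (R1): 6.426% + 9.1728% + 14.85% = 30.4488%.

30.4488%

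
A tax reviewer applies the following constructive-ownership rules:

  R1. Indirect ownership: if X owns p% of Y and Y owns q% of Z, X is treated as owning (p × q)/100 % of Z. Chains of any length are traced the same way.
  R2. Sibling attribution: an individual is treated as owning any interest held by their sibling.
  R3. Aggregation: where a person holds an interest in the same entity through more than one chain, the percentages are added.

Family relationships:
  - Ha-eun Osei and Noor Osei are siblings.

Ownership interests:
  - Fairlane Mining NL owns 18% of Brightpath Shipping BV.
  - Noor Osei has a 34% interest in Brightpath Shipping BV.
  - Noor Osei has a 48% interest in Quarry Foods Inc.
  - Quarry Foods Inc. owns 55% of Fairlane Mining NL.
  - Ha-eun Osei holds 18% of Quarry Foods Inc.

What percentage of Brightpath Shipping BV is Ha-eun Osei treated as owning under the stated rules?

By sibling attribution (R2), Ha-eun Osei is treated as also owning Noor Osei's interest in Quarry Foods Inc, giving 18% + 48% = 66%.
By sibling attribution (R2), Ha-eun Osei is treated as owning Noor Osei's 34% interest in Brightpath Shipping BV.
Chain via Quarry Foods Inc. → Fairlane Mining NL (R1): 66% × 55% × 18% = 6.534% of Brightpath Shipping BV.
Direct interest in Brightpath Shipping BV: 34%.
Aggregating (R3): 6.534% + 34% = 40.534%.

40.534%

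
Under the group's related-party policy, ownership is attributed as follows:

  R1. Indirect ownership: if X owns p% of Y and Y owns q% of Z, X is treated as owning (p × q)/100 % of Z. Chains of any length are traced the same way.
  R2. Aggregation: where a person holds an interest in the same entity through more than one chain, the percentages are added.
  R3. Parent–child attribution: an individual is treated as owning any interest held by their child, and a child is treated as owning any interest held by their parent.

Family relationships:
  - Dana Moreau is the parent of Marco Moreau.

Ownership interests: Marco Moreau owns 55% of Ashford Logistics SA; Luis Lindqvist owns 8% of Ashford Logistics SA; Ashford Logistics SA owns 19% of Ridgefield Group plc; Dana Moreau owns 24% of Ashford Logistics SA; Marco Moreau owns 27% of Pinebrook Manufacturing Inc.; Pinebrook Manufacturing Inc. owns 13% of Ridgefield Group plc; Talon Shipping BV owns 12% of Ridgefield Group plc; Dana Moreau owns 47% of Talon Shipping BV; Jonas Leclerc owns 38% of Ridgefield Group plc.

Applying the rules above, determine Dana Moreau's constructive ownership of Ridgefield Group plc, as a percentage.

By parent–child attribution (R3), Dana Moreau is treated as also owning Marco Moreau's interest in Ashford Logistics SA, giving 24% + 55% = 79%.
By parent–child attribution (R3), Dana Moreau is treated as owning Marco Moreau's 27% interest in Pinebrook Manufacturing Inc.
Chain via Talon Shipping BV (R1): 47% × 12% = 5.64% of Ridgefield Group plc.
Chain via Ashford Logistics SA (R1): 79% × 19% = 15.01% of Ridgefield Group plc.
Chain via Pinebrook Manufacturing Inc. (R1): 27% × 13% = 3.51% of Ridgefield Group plc.
Aggregating (R2): 5.64% + 15.01% + 3.51% = 24.16%.

24.16%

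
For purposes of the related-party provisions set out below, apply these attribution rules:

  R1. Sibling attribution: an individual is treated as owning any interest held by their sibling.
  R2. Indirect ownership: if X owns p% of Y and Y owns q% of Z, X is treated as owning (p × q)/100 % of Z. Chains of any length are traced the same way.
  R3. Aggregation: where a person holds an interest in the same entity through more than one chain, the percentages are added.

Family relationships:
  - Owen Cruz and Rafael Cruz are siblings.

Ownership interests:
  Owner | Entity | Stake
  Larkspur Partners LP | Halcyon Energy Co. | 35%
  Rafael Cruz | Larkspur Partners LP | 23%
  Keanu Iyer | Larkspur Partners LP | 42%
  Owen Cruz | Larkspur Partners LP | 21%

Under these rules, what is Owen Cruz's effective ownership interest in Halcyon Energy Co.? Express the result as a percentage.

By sibling attribution (R1), Owen Cruz is treated as also owning Rafael Cruz's interest in Larkspur Partners LP, giving 21% + 23% = 44%.
Chain via Larkspur Partners LP (R2): 44% × 35% = 15.4% of Halcyon Energy Co.

15.4%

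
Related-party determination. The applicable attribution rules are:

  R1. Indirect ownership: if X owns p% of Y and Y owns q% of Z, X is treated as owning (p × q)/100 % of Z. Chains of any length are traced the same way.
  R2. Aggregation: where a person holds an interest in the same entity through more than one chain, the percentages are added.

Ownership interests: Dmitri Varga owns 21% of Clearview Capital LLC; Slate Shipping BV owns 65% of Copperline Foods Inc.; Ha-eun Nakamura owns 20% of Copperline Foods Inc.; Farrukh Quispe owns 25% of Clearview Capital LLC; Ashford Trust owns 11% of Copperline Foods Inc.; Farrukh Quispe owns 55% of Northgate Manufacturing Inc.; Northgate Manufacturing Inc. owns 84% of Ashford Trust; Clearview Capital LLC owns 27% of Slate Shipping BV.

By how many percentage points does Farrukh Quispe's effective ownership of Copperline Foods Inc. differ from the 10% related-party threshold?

Chain via Clearview Capital LLC → Slate Shipping BV (R1): 25% × 27% × 65% = 4.3875% of Copperline Foods Inc.
Chain via Northgate Manufacturing Inc. → Ashford Trust (R1): 55% × 84% × 11% = 5.082% of Copperline Foods Inc.
Aggregating (R2): 4.3875% + 5.082% = 9.4695%.
9.4695% falls short of the 10% threshold by 0.5305 percentage points.

0.5305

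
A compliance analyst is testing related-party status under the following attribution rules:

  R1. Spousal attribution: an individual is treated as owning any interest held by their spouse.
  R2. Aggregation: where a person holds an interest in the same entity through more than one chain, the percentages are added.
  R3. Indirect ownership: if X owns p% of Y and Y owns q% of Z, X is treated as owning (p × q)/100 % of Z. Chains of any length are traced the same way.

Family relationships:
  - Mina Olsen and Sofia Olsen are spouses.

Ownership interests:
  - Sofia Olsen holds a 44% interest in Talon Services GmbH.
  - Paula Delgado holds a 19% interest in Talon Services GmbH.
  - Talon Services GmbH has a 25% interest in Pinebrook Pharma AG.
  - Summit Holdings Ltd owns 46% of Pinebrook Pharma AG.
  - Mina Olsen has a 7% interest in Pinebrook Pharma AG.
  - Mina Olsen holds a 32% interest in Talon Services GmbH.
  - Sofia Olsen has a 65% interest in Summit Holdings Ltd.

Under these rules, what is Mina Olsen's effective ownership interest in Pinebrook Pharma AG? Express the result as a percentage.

By spousal attribution (R1), Mina Olsen is treated as also owning Sofia Olsen's interest in Talon Services GmbH, giving 32% + 44% = 76%.
By spousal attribution (R1), Mina Olsen is treated as owning Sofia Olsen's 65% interest in Summit Holdings Ltd.
Chain via Talon Services GmbH (R3): 76% × 25% = 19% of Pinebrook Pharma AG.
Direct interest in Pinebrook Pharma AG: 7%.
Chain via Summit Holdings Ltd (R3): 65% × 46% = 29.9% of Pinebrook Pharma AG.
Aggregating (R2): 19% + 7% + 29.9% = 55.9%.

55.9%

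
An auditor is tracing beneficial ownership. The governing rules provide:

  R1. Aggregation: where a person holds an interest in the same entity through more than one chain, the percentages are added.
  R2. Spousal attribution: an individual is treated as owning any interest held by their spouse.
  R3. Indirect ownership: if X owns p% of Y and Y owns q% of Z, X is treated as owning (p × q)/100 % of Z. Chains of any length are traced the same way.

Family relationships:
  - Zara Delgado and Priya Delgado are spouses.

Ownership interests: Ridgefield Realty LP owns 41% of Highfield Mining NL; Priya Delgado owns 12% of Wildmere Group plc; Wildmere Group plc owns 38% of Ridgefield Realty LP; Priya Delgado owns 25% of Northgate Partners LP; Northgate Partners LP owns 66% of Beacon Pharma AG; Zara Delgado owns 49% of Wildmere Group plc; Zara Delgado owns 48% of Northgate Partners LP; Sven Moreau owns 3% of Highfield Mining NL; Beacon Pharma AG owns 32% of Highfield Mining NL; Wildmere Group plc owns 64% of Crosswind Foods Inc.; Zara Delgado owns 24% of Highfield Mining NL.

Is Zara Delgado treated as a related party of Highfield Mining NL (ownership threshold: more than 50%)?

By spousal attribution (R2), Zara Delgado is treated as also owning Priya Delgado's interest in Wildmere Group plc, giving 49% + 12% = 61%.
By spousal attribution (R2), Zara Delgado is treated as also owning Priya Delgado's interest in Northgate Partners LP, giving 48% + 25% = 73%.
Chain via Wildmere Group plc → Ridgefield Realty LP (R3): 61% × 38% × 41% = 9.5038% of Highfield Mining NL.
Chain via Northgate Partners LP → Beacon Pharma AG (R3): 73% × 66% × 32% = 15.4176% of Highfield Mining NL.
Direct interest in Highfield Mining NL: 24%.
Aggregating (R1): 9.5038% + 15.4176% + 24% = 48.9214%.
48.9214% does not exceed the 50% threshold, so Zara is not a related party to Highfield Mining NL.

No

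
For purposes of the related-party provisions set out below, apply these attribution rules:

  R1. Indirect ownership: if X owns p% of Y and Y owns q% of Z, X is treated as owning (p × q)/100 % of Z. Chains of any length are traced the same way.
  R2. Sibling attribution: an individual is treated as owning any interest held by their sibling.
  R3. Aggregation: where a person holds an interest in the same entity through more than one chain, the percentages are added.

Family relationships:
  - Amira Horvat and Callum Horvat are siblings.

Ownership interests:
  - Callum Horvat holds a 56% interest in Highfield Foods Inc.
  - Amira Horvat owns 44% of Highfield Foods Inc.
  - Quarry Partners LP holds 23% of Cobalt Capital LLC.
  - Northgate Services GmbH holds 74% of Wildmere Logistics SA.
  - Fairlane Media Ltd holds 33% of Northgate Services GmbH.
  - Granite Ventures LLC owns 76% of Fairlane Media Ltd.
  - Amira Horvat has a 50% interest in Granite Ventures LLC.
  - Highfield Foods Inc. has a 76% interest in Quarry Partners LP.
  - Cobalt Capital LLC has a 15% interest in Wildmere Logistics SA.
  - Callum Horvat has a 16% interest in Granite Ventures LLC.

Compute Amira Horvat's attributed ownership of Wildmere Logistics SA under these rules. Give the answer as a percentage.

By sibling attribution (R2), Amira Horvat is treated as also owning Callum Horvat's interest in Highfield Foods Inc, giving 44% + 56% = 100%.
By sibling attribution (R2), Amira Horvat is treated as also owning Callum Horvat's interest in Granite Ventures LLC, giving 50% + 16% = 66%.
Chain via Highfield Foods Inc. → Quarry Partners LP → Cobalt Capital LLC (R1): 100% × 76% × 23% × 15% = 2.622% of Wildmere Logistics SA.
Chain via Granite Ventures LLC → Fairlane Media Ltd → Northgate Services GmbH (R1): 66% × 76% × 33% × 74% = 12.249072% of Wildmere Logistics SA.
Aggregating (R3): 2.622% + 12.249072% = 14.871072%.

14.871072%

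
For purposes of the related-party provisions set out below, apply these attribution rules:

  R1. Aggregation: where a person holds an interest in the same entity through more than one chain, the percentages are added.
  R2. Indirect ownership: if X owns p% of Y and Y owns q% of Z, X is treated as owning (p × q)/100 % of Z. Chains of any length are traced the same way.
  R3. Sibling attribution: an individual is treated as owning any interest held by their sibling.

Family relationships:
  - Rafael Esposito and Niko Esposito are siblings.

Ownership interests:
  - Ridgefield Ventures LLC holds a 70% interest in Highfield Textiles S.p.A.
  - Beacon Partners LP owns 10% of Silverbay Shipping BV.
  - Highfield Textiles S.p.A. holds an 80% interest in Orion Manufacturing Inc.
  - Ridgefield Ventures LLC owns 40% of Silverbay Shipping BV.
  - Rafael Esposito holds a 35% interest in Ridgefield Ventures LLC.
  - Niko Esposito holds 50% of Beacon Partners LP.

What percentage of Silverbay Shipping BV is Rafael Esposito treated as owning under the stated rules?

By sibling attribution (R3), Rafael Esposito is treated as owning Niko Esposito's 50% interest in Beacon Partners LP.
Chain via Ridgefield Ventures LLC (R2): 35% × 40% = 14% of Silverbay Shipping BV.
Chain via Beacon Partners LP (R2): 50% × 10% = 5% of Silverbay Shipping BV.
Aggregating (R1): 14% + 5% = 19%.

19%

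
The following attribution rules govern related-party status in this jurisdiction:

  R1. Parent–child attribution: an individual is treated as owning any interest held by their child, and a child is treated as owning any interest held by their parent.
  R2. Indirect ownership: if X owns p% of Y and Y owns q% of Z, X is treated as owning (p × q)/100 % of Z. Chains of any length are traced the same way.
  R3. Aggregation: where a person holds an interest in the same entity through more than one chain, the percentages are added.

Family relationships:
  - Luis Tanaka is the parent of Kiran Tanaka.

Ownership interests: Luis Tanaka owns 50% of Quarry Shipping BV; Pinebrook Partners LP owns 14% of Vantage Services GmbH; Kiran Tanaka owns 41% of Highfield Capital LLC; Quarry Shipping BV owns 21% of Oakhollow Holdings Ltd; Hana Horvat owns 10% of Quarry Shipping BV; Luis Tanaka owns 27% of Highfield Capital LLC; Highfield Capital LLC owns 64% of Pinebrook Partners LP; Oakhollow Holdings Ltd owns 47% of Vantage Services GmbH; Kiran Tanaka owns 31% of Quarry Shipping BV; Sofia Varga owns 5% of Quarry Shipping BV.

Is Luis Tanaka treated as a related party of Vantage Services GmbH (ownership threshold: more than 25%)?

No

By parent–child attribution (R1), Luis Tanaka is treated as also owning Kiran Tanaka's interest in Quarry Shipping BV, giving 50% + 31% = 81%.
By parent–child attribution (R1), Luis Tanaka is treated as also owning Kiran Tanaka's interest in Highfield Capital LLC, giving 27% + 41% = 68%.
Chain via Quarry Shipping BV → Oakhollow Holdings Ltd (R2): 81% × 21% × 47% = 7.9947% of Vantage Services GmbH.
Chain via Highfield Capital LLC → Pinebrook Partners LP (R2): 68% × 64% × 14% = 6.0928% of Vantage Services GmbH.
Aggregating (R3): 7.9947% + 6.0928% = 14.0875%.
14.0875% does not exceed the 25% threshold, so Luis is not a related party to Vantage Services GmbH.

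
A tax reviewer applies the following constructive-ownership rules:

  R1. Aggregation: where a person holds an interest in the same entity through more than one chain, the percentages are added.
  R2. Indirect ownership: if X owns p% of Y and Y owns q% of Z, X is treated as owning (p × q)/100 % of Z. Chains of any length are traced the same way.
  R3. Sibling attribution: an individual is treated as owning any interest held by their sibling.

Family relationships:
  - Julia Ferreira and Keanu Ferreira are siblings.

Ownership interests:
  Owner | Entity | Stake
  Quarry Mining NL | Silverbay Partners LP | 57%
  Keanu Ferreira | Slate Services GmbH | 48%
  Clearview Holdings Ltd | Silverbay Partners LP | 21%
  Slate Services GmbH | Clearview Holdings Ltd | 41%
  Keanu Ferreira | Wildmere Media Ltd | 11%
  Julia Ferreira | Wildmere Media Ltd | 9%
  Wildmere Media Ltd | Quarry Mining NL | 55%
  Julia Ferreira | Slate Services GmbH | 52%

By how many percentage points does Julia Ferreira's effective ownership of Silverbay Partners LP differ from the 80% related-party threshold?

65.12

By sibling attribution (R3), Julia Ferreira is treated as also owning Keanu Ferreira's interest in Slate Services GmbH, giving 52% + 48% = 100%.
By sibling attribution (R3), Julia Ferreira is treated as also owning Keanu Ferreira's interest in Wildmere Media Ltd, giving 9% + 11% = 20%.
Chain via Slate Services GmbH → Clearview Holdings Ltd (R2): 100% × 41% × 21% = 8.61% of Silverbay Partners LP.
Chain via Wildmere Media Ltd → Quarry Mining NL (R2): 20% × 55% × 57% = 6.27% of Silverbay Partners LP.
Aggregating (R1): 8.61% + 6.27% = 14.88%.
14.88% falls short of the 80% threshold by 65.12 percentage points.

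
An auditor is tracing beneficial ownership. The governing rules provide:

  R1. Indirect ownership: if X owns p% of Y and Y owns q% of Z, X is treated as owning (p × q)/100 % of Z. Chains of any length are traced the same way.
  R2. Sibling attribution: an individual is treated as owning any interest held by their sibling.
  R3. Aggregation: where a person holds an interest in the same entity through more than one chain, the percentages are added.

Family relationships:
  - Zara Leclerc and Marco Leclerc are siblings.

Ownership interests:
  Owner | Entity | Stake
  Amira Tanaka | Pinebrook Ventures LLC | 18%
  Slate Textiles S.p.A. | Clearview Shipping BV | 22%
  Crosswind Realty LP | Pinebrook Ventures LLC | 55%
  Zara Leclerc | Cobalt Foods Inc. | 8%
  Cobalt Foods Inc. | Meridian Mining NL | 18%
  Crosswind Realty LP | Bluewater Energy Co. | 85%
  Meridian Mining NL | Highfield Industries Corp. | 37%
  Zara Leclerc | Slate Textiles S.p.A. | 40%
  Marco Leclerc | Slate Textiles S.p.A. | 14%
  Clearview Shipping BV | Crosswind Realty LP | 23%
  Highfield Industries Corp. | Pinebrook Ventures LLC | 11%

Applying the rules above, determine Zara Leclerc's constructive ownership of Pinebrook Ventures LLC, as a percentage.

By sibling attribution (R2), Zara Leclerc is treated as also owning Marco Leclerc's interest in Slate Textiles S.p.A, giving 40% + 14% = 54%.
Chain via Slate Textiles S.p.A. → Clearview Shipping BV → Crosswind Realty LP (R1): 54% × 22% × 23% × 55% = 1.50282% of Pinebrook Ventures LLC.
Chain via Cobalt Foods Inc. → Meridian Mining NL → Highfield Industries Corp. (R1): 8% × 18% × 37% × 11% = 0.058608% of Pinebrook Ventures LLC.
Aggregating (R3): 1.50282% + 0.058608% = 1.561428%.

1.561428%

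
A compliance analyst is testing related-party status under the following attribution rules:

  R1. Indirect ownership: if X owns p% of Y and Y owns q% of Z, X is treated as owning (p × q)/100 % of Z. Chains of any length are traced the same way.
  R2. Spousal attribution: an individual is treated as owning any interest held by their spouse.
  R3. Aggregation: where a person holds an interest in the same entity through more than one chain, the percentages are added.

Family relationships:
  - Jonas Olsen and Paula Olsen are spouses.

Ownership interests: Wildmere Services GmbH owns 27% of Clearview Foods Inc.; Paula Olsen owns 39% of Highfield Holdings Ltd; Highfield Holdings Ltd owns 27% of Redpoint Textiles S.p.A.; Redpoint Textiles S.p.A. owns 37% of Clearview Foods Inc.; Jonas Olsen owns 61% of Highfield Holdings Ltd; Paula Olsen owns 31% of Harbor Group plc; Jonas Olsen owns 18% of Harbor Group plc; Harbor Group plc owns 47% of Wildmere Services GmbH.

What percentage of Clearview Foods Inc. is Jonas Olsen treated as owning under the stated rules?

By spousal attribution (R2), Jonas Olsen is treated as also owning Paula Olsen's interest in Harbor Group plc, giving 18% + 31% = 49%.
By spousal attribution (R2), Jonas Olsen is treated as also owning Paula Olsen's interest in Highfield Holdings Ltd, giving 61% + 39% = 100%.
Chain via Harbor Group plc → Wildmere Services GmbH (R1): 49% × 47% × 27% = 6.2181% of Clearview Foods Inc.
Chain via Highfield Holdings Ltd → Redpoint Textiles S.p.A. (R1): 100% × 27% × 37% = 9.99% of Clearview Foods Inc.
Aggregating (R3): 6.2181% + 9.99% = 16.2081%.

16.2081%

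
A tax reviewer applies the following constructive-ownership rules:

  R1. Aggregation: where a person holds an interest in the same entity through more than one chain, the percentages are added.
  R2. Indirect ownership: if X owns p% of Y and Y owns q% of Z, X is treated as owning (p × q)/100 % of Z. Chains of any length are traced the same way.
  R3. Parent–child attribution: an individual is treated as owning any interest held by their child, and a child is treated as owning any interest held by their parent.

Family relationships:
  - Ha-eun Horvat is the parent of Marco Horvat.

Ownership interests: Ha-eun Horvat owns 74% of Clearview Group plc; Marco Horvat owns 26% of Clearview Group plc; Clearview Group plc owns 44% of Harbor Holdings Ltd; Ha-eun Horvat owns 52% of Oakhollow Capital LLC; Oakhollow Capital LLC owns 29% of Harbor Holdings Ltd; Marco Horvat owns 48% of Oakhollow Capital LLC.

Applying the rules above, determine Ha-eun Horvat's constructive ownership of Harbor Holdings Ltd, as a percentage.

By parent–child attribution (R3), Ha-eun Horvat is treated as also owning Marco Horvat's interest in Clearview Group plc, giving 74% + 26% = 100%.
By parent–child attribution (R3), Ha-eun Horvat is treated as also owning Marco Horvat's interest in Oakhollow Capital LLC, giving 52% + 48% = 100%.
Chain via Clearview Group plc (R2): 100% × 44% = 44% of Harbor Holdings Ltd.
Chain via Oakhollow Capital LLC (R2): 100% × 29% = 29% of Harbor Holdings Ltd.
Aggregating (R1): 44% + 29% = 73%.

73%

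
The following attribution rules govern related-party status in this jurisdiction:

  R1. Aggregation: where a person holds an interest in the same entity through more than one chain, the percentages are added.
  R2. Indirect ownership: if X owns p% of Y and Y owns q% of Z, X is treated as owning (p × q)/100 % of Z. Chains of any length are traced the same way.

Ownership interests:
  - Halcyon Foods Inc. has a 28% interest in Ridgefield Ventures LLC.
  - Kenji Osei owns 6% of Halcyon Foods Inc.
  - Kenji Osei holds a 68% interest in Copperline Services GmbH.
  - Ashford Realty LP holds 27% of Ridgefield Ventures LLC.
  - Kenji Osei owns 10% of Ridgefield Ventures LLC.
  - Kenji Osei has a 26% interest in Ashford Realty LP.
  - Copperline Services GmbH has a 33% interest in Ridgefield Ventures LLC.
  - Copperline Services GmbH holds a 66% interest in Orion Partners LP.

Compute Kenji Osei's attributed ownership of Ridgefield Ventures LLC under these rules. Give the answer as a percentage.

Chain via Ashford Realty LP (R2): 26% × 27% = 7.02% of Ridgefield Ventures LLC.
Chain via Halcyon Foods Inc. (R2): 6% × 28% = 1.68% of Ridgefield Ventures LLC.
Chain via Copperline Services GmbH (R2): 68% × 33% = 22.44% of Ridgefield Ventures LLC.
Direct interest in Ridgefield Ventures LLC: 10%.
Aggregating (R1): 7.02% + 1.68% + 22.44% + 10% = 41.14%.

41.14%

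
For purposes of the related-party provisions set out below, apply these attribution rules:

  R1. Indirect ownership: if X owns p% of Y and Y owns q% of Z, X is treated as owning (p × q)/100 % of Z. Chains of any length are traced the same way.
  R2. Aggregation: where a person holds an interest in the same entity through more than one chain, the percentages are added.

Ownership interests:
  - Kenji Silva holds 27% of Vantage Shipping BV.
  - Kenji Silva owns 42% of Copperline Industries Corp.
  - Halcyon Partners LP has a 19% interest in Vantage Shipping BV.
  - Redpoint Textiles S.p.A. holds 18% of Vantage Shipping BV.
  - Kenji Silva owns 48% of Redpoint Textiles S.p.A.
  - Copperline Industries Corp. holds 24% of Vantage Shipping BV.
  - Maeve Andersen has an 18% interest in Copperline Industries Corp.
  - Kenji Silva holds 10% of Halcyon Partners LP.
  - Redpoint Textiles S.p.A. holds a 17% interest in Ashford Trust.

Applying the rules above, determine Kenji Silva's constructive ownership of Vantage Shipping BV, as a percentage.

47.62%

Chain via Halcyon Partners LP (R1): 10% × 19% = 1.9% of Vantage Shipping BV.
Chain via Redpoint Textiles S.p.A. (R1): 48% × 18% = 8.64% of Vantage Shipping BV.
Chain via Copperline Industries Corp. (R1): 42% × 24% = 10.08% of Vantage Shipping BV.
Direct interest in Vantage Shipping BV: 27%.
Aggregating (R2): 1.9% + 8.64% + 10.08% + 27% = 47.62%.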